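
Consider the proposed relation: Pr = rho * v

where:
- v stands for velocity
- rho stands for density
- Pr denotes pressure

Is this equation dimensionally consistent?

No

v (velocity) has dimensions [L T^-1].
rho (density) has dimensions [L^-3 M].
Pr (pressure) has dimensions [L^-1 M T^-2].

Left side: [L^-1 M T^-2]
Right side: [L^-2 M T^-1]

The two sides have different dimensions, so the equation is NOT dimensionally consistent.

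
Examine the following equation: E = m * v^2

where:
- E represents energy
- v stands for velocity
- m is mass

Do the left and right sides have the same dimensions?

Yes

E (energy) has dimensions [L^2 M T^-2].
v (velocity) has dimensions [L T^-1].
m (mass) has dimensions [M].

Left side: [L^2 M T^-2]
Right side: [L^2 M T^-2]

Both sides have the same dimensions, so the equation is dimensionally consistent.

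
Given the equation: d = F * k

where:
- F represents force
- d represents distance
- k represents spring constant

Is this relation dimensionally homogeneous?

No

F (force) has dimensions [L M T^-2].
d (distance) has dimensions [L].
k (spring constant) has dimensions [M T^-2].

Left side: [L]
Right side: [L M^2 T^-4]

The two sides have different dimensions, so the equation is NOT dimensionally consistent.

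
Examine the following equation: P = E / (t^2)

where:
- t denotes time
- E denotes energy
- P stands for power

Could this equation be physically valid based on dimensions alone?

No

t (time) has dimensions [T].
E (energy) has dimensions [L^2 M T^-2].
P (power) has dimensions [L^2 M T^-3].

Left side: [L^2 M T^-3]
Right side: [L^2 M T^-4]

The two sides have different dimensions, so the equation is NOT dimensionally consistent.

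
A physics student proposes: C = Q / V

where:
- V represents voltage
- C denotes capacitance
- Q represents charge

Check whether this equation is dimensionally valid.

Yes

V (voltage) has dimensions [I^-1 L^2 M T^-3].
C (capacitance) has dimensions [I^2 L^-2 M^-1 T^4].
Q (charge) has dimensions [I T].

Left side: [I^2 L^-2 M^-1 T^4]
Right side: [I^2 L^-2 M^-1 T^4]

Both sides have the same dimensions, so the equation is dimensionally consistent.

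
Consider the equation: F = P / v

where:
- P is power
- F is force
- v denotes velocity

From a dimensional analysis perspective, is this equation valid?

Yes

P (power) has dimensions [L^2 M T^-3].
F (force) has dimensions [L M T^-2].
v (velocity) has dimensions [L T^-1].

Left side: [L M T^-2]
Right side: [L M T^-2]

Both sides have the same dimensions, so the equation is dimensionally consistent.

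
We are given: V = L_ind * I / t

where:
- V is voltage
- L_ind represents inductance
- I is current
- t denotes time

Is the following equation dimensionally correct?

Yes

V (voltage) has dimensions [I^-1 L^2 M T^-3].
L_ind (inductance) has dimensions [I^-2 L^2 M T^-2].
I (current) has dimensions [I].
t (time) has dimensions [T].

Left side: [I^-1 L^2 M T^-3]
Right side: [I^-1 L^2 M T^-3]

Both sides have the same dimensions, so the equation is dimensionally consistent.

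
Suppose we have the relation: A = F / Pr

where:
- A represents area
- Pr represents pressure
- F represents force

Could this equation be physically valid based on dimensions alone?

Yes

A (area) has dimensions [L^2].
Pr (pressure) has dimensions [L^-1 M T^-2].
F (force) has dimensions [L M T^-2].

Left side: [L^2]
Right side: [L^2]

Both sides have the same dimensions, so the equation is dimensionally consistent.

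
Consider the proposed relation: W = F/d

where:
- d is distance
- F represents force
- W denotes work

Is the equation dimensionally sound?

No

d (distance) has dimensions [L].
F (force) has dimensions [L M T^-2].
W (work) has dimensions [L^2 M T^-2].

Left side: [L^2 M T^-2]
Right side: [M T^-2]

The two sides have different dimensions, so the equation is NOT dimensionally consistent.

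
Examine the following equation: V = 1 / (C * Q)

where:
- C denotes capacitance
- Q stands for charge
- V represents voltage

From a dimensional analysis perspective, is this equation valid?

No

C (capacitance) has dimensions [I^2 L^-2 M^-1 T^4].
Q (charge) has dimensions [I T].
V (voltage) has dimensions [I^-1 L^2 M T^-3].

Left side: [I^-1 L^2 M T^-3]
Right side: [I^-3 L^2 M T^-5]

The two sides have different dimensions, so the equation is NOT dimensionally consistent.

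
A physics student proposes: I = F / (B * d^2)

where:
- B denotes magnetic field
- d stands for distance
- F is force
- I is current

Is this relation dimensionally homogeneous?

No

B (magnetic field) has dimensions [I^-1 M T^-2].
d (distance) has dimensions [L].
F (force) has dimensions [L M T^-2].
I (current) has dimensions [I].

Left side: [I]
Right side: [I L^-1]

The two sides have different dimensions, so the equation is NOT dimensionally consistent.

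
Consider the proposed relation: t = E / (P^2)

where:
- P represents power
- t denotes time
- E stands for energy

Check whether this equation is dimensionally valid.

No

P (power) has dimensions [L^2 M T^-3].
t (time) has dimensions [T].
E (energy) has dimensions [L^2 M T^-2].

Left side: [T]
Right side: [L^-2 M^-1 T^4]

The two sides have different dimensions, so the equation is NOT dimensionally consistent.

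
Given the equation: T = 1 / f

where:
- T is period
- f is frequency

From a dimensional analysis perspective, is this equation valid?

Yes

T (period) has dimensions [T].
f (frequency) has dimensions [T^-1].

Left side: [T]
Right side: [T]

Both sides have the same dimensions, so the equation is dimensionally consistent.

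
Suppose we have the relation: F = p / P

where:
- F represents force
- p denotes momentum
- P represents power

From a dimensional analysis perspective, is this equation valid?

No

F (force) has dimensions [L M T^-2].
p (momentum) has dimensions [L M T^-1].
P (power) has dimensions [L^2 M T^-3].

Left side: [L M T^-2]
Right side: [L^-1 T^2]

The two sides have different dimensions, so the equation is NOT dimensionally consistent.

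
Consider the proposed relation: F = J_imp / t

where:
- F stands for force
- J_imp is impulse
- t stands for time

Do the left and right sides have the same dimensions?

Yes

F (force) has dimensions [L M T^-2].
J_imp (impulse) has dimensions [L M T^-1].
t (time) has dimensions [T].

Left side: [L M T^-2]
Right side: [L M T^-2]

Both sides have the same dimensions, so the equation is dimensionally consistent.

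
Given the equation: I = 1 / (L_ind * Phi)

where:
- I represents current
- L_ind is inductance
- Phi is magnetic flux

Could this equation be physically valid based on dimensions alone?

No

I (current) has dimensions [I].
L_ind (inductance) has dimensions [I^-2 L^2 M T^-2].
Phi (magnetic flux) has dimensions [I^-1 L^2 M T^-2].

Left side: [I]
Right side: [I^3 L^-4 M^-2 T^4]

The two sides have different dimensions, so the equation is NOT dimensionally consistent.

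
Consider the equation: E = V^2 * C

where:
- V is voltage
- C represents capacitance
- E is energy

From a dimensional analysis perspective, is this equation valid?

Yes

V (voltage) has dimensions [I^-1 L^2 M T^-3].
C (capacitance) has dimensions [I^2 L^-2 M^-1 T^4].
E (energy) has dimensions [L^2 M T^-2].

Left side: [L^2 M T^-2]
Right side: [L^2 M T^-2]

Both sides have the same dimensions, so the equation is dimensionally consistent.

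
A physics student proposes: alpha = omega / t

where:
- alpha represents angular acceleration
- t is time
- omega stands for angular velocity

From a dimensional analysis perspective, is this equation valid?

Yes

alpha (angular acceleration) has dimensions [T^-2].
t (time) has dimensions [T].
omega (angular velocity) has dimensions [T^-1].

Left side: [T^-2]
Right side: [T^-2]

Both sides have the same dimensions, so the equation is dimensionally consistent.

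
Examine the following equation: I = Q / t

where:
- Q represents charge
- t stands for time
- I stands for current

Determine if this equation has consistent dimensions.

Yes

Q (charge) has dimensions [I T].
t (time) has dimensions [T].
I (current) has dimensions [I].

Left side: [I]
Right side: [I]

Both sides have the same dimensions, so the equation is dimensionally consistent.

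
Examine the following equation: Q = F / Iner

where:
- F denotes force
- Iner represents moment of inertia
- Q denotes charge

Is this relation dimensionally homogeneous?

No

F (force) has dimensions [L M T^-2].
Iner (moment of inertia) has dimensions [L^2 M].
Q (charge) has dimensions [I T].

Left side: [I T]
Right side: [L^-1 T^-2]

The two sides have different dimensions, so the equation is NOT dimensionally consistent.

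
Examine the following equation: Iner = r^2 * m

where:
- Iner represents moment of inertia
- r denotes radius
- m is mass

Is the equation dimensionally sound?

Yes

Iner (moment of inertia) has dimensions [L^2 M].
r (radius) has dimensions [L].
m (mass) has dimensions [M].

Left side: [L^2 M]
Right side: [L^2 M]

Both sides have the same dimensions, so the equation is dimensionally consistent.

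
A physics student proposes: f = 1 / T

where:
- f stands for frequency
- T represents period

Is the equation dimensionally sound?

Yes

f (frequency) has dimensions [T^-1].
T (period) has dimensions [T].

Left side: [T^-1]
Right side: [T^-1]

Both sides have the same dimensions, so the equation is dimensionally consistent.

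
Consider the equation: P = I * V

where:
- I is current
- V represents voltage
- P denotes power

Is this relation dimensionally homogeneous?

Yes

I (current) has dimensions [I].
V (voltage) has dimensions [I^-1 L^2 M T^-3].
P (power) has dimensions [L^2 M T^-3].

Left side: [L^2 M T^-3]
Right side: [L^2 M T^-3]

Both sides have the same dimensions, so the equation is dimensionally consistent.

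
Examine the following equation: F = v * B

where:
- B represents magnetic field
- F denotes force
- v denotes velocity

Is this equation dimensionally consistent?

No

B (magnetic field) has dimensions [I^-1 M T^-2].
F (force) has dimensions [L M T^-2].
v (velocity) has dimensions [L T^-1].

Left side: [L M T^-2]
Right side: [I^-1 L M T^-3]

The two sides have different dimensions, so the equation is NOT dimensionally consistent.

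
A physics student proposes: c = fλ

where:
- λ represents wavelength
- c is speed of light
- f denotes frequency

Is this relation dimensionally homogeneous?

Yes

λ (wavelength) has dimensions [L].
c (speed of light) has dimensions [L T^-1].
f (frequency) has dimensions [T^-1].

Left side: [L T^-1]
Right side: [L T^-1]

Both sides have the same dimensions, so the equation is dimensionally consistent.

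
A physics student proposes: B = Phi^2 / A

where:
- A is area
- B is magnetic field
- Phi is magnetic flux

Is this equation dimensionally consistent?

No

A (area) has dimensions [L^2].
B (magnetic field) has dimensions [I^-1 M T^-2].
Phi (magnetic flux) has dimensions [I^-1 L^2 M T^-2].

Left side: [I^-1 M T^-2]
Right side: [I^-2 L^2 M^2 T^-4]

The two sides have different dimensions, so the equation is NOT dimensionally consistent.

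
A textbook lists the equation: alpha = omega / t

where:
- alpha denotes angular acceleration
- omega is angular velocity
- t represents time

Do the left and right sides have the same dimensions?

Yes

alpha (angular acceleration) has dimensions [T^-2].
omega (angular velocity) has dimensions [T^-1].
t (time) has dimensions [T].

Left side: [T^-2]
Right side: [T^-2]

Both sides have the same dimensions, so the equation is dimensionally consistent.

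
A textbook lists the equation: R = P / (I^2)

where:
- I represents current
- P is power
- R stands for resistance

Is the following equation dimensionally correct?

Yes

I (current) has dimensions [I].
P (power) has dimensions [L^2 M T^-3].
R (resistance) has dimensions [I^-2 L^2 M T^-3].

Left side: [I^-2 L^2 M T^-3]
Right side: [I^-2 L^2 M T^-3]

Both sides have the same dimensions, so the equation is dimensionally consistent.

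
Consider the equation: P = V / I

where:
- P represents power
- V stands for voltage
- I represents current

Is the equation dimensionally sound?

No

P (power) has dimensions [L^2 M T^-3].
V (voltage) has dimensions [I^-1 L^2 M T^-3].
I (current) has dimensions [I].

Left side: [L^2 M T^-3]
Right side: [I^-2 L^2 M T^-3]

The two sides have different dimensions, so the equation is NOT dimensionally consistent.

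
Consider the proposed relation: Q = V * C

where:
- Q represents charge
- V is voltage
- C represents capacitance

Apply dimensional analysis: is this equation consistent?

Yes

Q (charge) has dimensions [I T].
V (voltage) has dimensions [I^-1 L^2 M T^-3].
C (capacitance) has dimensions [I^2 L^-2 M^-1 T^4].

Left side: [I T]
Right side: [I T]

Both sides have the same dimensions, so the equation is dimensionally consistent.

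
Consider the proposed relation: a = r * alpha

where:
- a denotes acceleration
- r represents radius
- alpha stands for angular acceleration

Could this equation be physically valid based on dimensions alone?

Yes

a (acceleration) has dimensions [L T^-2].
r (radius) has dimensions [L].
alpha (angular acceleration) has dimensions [T^-2].

Left side: [L T^-2]
Right side: [L T^-2]

Both sides have the same dimensions, so the equation is dimensionally consistent.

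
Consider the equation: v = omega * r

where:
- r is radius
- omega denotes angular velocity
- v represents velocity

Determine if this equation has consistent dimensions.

Yes

r (radius) has dimensions [L].
omega (angular velocity) has dimensions [T^-1].
v (velocity) has dimensions [L T^-1].

Left side: [L T^-1]
Right side: [L T^-1]

Both sides have the same dimensions, so the equation is dimensionally consistent.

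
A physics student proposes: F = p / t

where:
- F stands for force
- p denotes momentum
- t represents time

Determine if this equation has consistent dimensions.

Yes

F (force) has dimensions [L M T^-2].
p (momentum) has dimensions [L M T^-1].
t (time) has dimensions [T].

Left side: [L M T^-2]
Right side: [L M T^-2]

Both sides have the same dimensions, so the equation is dimensionally consistent.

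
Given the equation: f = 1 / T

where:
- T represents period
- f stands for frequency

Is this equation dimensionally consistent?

Yes

T (period) has dimensions [T].
f (frequency) has dimensions [T^-1].

Left side: [T^-1]
Right side: [T^-1]

Both sides have the same dimensions, so the equation is dimensionally consistent.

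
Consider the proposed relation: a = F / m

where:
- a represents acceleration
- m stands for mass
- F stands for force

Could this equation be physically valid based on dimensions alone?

Yes

a (acceleration) has dimensions [L T^-2].
m (mass) has dimensions [M].
F (force) has dimensions [L M T^-2].

Left side: [L T^-2]
Right side: [L T^-2]

Both sides have the same dimensions, so the equation is dimensionally consistent.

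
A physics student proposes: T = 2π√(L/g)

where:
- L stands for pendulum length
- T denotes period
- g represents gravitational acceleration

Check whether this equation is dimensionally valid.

Yes

L (pendulum length) has dimensions [L].
T (period) has dimensions [T].
g (gravitational acceleration) has dimensions [L T^-2].

Left side: [T]
Right side: [T]

Both sides have the same dimensions, so the equation is dimensionally consistent.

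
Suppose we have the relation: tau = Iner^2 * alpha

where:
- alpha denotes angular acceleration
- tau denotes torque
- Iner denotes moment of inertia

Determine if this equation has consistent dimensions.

No

alpha (angular acceleration) has dimensions [T^-2].
tau (torque) has dimensions [L^2 M T^-2].
Iner (moment of inertia) has dimensions [L^2 M].

Left side: [L^2 M T^-2]
Right side: [L^4 M^2 T^-2]

The two sides have different dimensions, so the equation is NOT dimensionally consistent.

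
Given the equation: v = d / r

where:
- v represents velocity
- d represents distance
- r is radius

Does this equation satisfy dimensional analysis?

No

v (velocity) has dimensions [L T^-1].
d (distance) has dimensions [L].
r (radius) has dimensions [L].

Left side: [L T^-1]
Right side: [dimensionless]

The two sides have different dimensions, so the equation is NOT dimensionally consistent.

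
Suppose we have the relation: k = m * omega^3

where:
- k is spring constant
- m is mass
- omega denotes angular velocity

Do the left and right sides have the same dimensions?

No

k (spring constant) has dimensions [M T^-2].
m (mass) has dimensions [M].
omega (angular velocity) has dimensions [T^-1].

Left side: [M T^-2]
Right side: [M T^-3]

The two sides have different dimensions, so the equation is NOT dimensionally consistent.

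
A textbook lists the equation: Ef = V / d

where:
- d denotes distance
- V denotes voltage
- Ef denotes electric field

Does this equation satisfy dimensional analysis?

Yes

d (distance) has dimensions [L].
V (voltage) has dimensions [I^-1 L^2 M T^-3].
Ef (electric field) has dimensions [I^-1 L M T^-3].

Left side: [I^-1 L M T^-3]
Right side: [I^-1 L M T^-3]

Both sides have the same dimensions, so the equation is dimensionally consistent.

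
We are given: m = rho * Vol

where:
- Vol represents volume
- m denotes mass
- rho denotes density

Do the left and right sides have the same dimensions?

Yes

Vol (volume) has dimensions [L^3].
m (mass) has dimensions [M].
rho (density) has dimensions [L^-3 M].

Left side: [M]
Right side: [M]

Both sides have the same dimensions, so the equation is dimensionally consistent.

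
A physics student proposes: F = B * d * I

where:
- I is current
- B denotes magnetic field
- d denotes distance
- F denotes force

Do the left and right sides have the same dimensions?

Yes

I (current) has dimensions [I].
B (magnetic field) has dimensions [I^-1 M T^-2].
d (distance) has dimensions [L].
F (force) has dimensions [L M T^-2].

Left side: [L M T^-2]
Right side: [L M T^-2]

Both sides have the same dimensions, so the equation is dimensionally consistent.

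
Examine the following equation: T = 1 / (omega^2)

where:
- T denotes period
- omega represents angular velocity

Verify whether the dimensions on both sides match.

No

T (period) has dimensions [T].
omega (angular velocity) has dimensions [T^-1].

Left side: [T]
Right side: [T^2]

The two sides have different dimensions, so the equation is NOT dimensionally consistent.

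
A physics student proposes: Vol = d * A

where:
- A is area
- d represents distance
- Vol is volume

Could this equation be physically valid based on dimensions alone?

Yes

A (area) has dimensions [L^2].
d (distance) has dimensions [L].
Vol (volume) has dimensions [L^3].

Left side: [L^3]
Right side: [L^3]

Both sides have the same dimensions, so the equation is dimensionally consistent.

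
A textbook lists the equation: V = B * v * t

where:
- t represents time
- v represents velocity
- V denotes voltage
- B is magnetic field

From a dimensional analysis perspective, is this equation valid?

No

t (time) has dimensions [T].
v (velocity) has dimensions [L T^-1].
V (voltage) has dimensions [I^-1 L^2 M T^-3].
B (magnetic field) has dimensions [I^-1 M T^-2].

Left side: [I^-1 L^2 M T^-3]
Right side: [I^-1 L M T^-2]

The two sides have different dimensions, so the equation is NOT dimensionally consistent.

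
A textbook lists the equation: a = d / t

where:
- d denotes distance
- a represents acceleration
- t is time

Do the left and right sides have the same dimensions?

No

d (distance) has dimensions [L].
a (acceleration) has dimensions [L T^-2].
t (time) has dimensions [T].

Left side: [L T^-2]
Right side: [L T^-1]

The two sides have different dimensions, so the equation is NOT dimensionally consistent.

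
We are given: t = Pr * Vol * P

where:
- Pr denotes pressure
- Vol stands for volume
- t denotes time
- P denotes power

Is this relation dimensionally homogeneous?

No

Pr (pressure) has dimensions [L^-1 M T^-2].
Vol (volume) has dimensions [L^3].
t (time) has dimensions [T].
P (power) has dimensions [L^2 M T^-3].

Left side: [T]
Right side: [L^4 M^2 T^-5]

The two sides have different dimensions, so the equation is NOT dimensionally consistent.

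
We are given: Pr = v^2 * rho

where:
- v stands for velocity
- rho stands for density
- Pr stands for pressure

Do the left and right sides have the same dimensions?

Yes

v (velocity) has dimensions [L T^-1].
rho (density) has dimensions [L^-3 M].
Pr (pressure) has dimensions [L^-1 M T^-2].

Left side: [L^-1 M T^-2]
Right side: [L^-1 M T^-2]

Both sides have the same dimensions, so the equation is dimensionally consistent.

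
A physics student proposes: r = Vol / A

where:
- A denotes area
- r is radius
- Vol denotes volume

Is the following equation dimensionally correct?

Yes

A (area) has dimensions [L^2].
r (radius) has dimensions [L].
Vol (volume) has dimensions [L^3].

Left side: [L]
Right side: [L]

Both sides have the same dimensions, so the equation is dimensionally consistent.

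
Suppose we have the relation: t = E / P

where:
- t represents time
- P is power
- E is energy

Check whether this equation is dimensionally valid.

Yes

t (time) has dimensions [T].
P (power) has dimensions [L^2 M T^-3].
E (energy) has dimensions [L^2 M T^-2].

Left side: [T]
Right side: [T]

Both sides have the same dimensions, so the equation is dimensionally consistent.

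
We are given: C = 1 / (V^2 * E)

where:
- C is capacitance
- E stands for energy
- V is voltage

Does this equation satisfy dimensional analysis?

No

C (capacitance) has dimensions [I^2 L^-2 M^-1 T^4].
E (energy) has dimensions [L^2 M T^-2].
V (voltage) has dimensions [I^-1 L^2 M T^-3].

Left side: [I^2 L^-2 M^-1 T^4]
Right side: [I^2 L^-6 M^-3 T^8]

The two sides have different dimensions, so the equation is NOT dimensionally consistent.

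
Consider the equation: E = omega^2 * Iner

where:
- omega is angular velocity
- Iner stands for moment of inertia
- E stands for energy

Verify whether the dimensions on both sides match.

Yes

omega (angular velocity) has dimensions [T^-1].
Iner (moment of inertia) has dimensions [L^2 M].
E (energy) has dimensions [L^2 M T^-2].

Left side: [L^2 M T^-2]
Right side: [L^2 M T^-2]

Both sides have the same dimensions, so the equation is dimensionally consistent.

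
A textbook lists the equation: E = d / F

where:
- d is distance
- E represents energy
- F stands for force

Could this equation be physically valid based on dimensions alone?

No

d (distance) has dimensions [L].
E (energy) has dimensions [L^2 M T^-2].
F (force) has dimensions [L M T^-2].

Left side: [L^2 M T^-2]
Right side: [M^-1 T^2]

The two sides have different dimensions, so the equation is NOT dimensionally consistent.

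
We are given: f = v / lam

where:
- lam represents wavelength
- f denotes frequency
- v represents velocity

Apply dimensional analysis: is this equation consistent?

Yes

lam (wavelength) has dimensions [L].
f (frequency) has dimensions [T^-1].
v (velocity) has dimensions [L T^-1].

Left side: [T^-1]
Right side: [T^-1]

Both sides have the same dimensions, so the equation is dimensionally consistent.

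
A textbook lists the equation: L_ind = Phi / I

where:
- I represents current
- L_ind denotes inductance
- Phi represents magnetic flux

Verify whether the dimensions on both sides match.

Yes

I (current) has dimensions [I].
L_ind (inductance) has dimensions [I^-2 L^2 M T^-2].
Phi (magnetic flux) has dimensions [I^-1 L^2 M T^-2].

Left side: [I^-2 L^2 M T^-2]
Right side: [I^-2 L^2 M T^-2]

Both sides have the same dimensions, so the equation is dimensionally consistent.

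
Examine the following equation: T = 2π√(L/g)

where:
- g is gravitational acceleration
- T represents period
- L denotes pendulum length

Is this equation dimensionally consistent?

Yes

g (gravitational acceleration) has dimensions [L T^-2].
T (period) has dimensions [T].
L (pendulum length) has dimensions [L].

Left side: [T]
Right side: [T]

Both sides have the same dimensions, so the equation is dimensionally consistent.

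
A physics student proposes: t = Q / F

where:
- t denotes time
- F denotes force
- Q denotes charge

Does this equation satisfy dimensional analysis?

No

t (time) has dimensions [T].
F (force) has dimensions [L M T^-2].
Q (charge) has dimensions [I T].

Left side: [T]
Right side: [I L^-1 M^-1 T^3]

The two sides have different dimensions, so the equation is NOT dimensionally consistent.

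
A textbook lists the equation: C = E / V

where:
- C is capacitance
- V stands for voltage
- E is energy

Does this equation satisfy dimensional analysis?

No

C (capacitance) has dimensions [I^2 L^-2 M^-1 T^4].
V (voltage) has dimensions [I^-1 L^2 M T^-3].
E (energy) has dimensions [L^2 M T^-2].

Left side: [I^2 L^-2 M^-1 T^4]
Right side: [I T]

The two sides have different dimensions, so the equation is NOT dimensionally consistent.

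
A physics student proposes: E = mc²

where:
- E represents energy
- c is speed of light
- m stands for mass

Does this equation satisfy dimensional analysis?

Yes

E (energy) has dimensions [L^2 M T^-2].
c (speed of light) has dimensions [L T^-1].
m (mass) has dimensions [M].

Left side: [L^2 M T^-2]
Right side: [L^2 M T^-2]

Both sides have the same dimensions, so the equation is dimensionally consistent.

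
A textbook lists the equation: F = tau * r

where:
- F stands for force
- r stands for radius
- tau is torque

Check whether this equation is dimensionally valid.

No

F (force) has dimensions [L M T^-2].
r (radius) has dimensions [L].
tau (torque) has dimensions [L^2 M T^-2].

Left side: [L M T^-2]
Right side: [L^3 M T^-2]

The two sides have different dimensions, so the equation is NOT dimensionally consistent.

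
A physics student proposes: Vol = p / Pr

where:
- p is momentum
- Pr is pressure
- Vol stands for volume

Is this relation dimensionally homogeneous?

No

p (momentum) has dimensions [L M T^-1].
Pr (pressure) has dimensions [L^-1 M T^-2].
Vol (volume) has dimensions [L^3].

Left side: [L^3]
Right side: [L^2 T]

The two sides have different dimensions, so the equation is NOT dimensionally consistent.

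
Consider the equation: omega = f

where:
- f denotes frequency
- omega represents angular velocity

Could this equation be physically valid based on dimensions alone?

Yes

f (frequency) has dimensions [T^-1].
omega (angular velocity) has dimensions [T^-1].

Left side: [T^-1]
Right side: [T^-1]

Both sides have the same dimensions, so the equation is dimensionally consistent.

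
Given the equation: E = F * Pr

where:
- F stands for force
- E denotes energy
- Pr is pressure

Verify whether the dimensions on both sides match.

No

F (force) has dimensions [L M T^-2].
E (energy) has dimensions [L^2 M T^-2].
Pr (pressure) has dimensions [L^-1 M T^-2].

Left side: [L^2 M T^-2]
Right side: [M^2 T^-4]

The two sides have different dimensions, so the equation is NOT dimensionally consistent.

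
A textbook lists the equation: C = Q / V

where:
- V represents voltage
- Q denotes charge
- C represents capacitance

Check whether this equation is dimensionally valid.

Yes

V (voltage) has dimensions [I^-1 L^2 M T^-3].
Q (charge) has dimensions [I T].
C (capacitance) has dimensions [I^2 L^-2 M^-1 T^4].

Left side: [I^2 L^-2 M^-1 T^4]
Right side: [I^2 L^-2 M^-1 T^4]

Both sides have the same dimensions, so the equation is dimensionally consistent.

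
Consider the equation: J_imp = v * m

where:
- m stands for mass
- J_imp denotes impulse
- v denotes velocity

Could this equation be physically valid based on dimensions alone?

Yes

m (mass) has dimensions [M].
J_imp (impulse) has dimensions [L M T^-1].
v (velocity) has dimensions [L T^-1].

Left side: [L M T^-1]
Right side: [L M T^-1]

Both sides have the same dimensions, so the equation is dimensionally consistent.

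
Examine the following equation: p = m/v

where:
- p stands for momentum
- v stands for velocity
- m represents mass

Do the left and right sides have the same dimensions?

No

p (momentum) has dimensions [L M T^-1].
v (velocity) has dimensions [L T^-1].
m (mass) has dimensions [M].

Left side: [L M T^-1]
Right side: [L^-1 M T]

The two sides have different dimensions, so the equation is NOT dimensionally consistent.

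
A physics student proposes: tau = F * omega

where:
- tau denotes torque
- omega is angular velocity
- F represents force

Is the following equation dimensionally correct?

No

tau (torque) has dimensions [L^2 M T^-2].
omega (angular velocity) has dimensions [T^-1].
F (force) has dimensions [L M T^-2].

Left side: [L^2 M T^-2]
Right side: [L M T^-3]

The two sides have different dimensions, so the equation is NOT dimensionally consistent.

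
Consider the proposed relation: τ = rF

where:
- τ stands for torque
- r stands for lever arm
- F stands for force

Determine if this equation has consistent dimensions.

Yes

τ (torque) has dimensions [L^2 M T^-2].
r (lever arm) has dimensions [L].
F (force) has dimensions [L M T^-2].

Left side: [L^2 M T^-2]
Right side: [L^2 M T^-2]

Both sides have the same dimensions, so the equation is dimensionally consistent.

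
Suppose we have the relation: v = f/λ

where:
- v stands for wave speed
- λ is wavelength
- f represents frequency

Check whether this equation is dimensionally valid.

No

v (wave speed) has dimensions [L T^-1].
λ (wavelength) has dimensions [L].
f (frequency) has dimensions [T^-1].

Left side: [L T^-1]
Right side: [L^-1 T^-1]

The two sides have different dimensions, so the equation is NOT dimensionally consistent.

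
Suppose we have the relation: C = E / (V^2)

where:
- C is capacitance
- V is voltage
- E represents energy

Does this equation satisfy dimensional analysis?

Yes

C (capacitance) has dimensions [I^2 L^-2 M^-1 T^4].
V (voltage) has dimensions [I^-1 L^2 M T^-3].
E (energy) has dimensions [L^2 M T^-2].

Left side: [I^2 L^-2 M^-1 T^4]
Right side: [I^2 L^-2 M^-1 T^4]

Both sides have the same dimensions, so the equation is dimensionally consistent.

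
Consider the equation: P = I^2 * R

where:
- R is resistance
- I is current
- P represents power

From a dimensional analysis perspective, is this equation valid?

Yes

R (resistance) has dimensions [I^-2 L^2 M T^-3].
I (current) has dimensions [I].
P (power) has dimensions [L^2 M T^-3].

Left side: [L^2 M T^-3]
Right side: [L^2 M T^-3]

Both sides have the same dimensions, so the equation is dimensionally consistent.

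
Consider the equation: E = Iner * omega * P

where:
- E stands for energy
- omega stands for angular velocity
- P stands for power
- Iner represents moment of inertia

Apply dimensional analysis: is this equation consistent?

No

E (energy) has dimensions [L^2 M T^-2].
omega (angular velocity) has dimensions [T^-1].
P (power) has dimensions [L^2 M T^-3].
Iner (moment of inertia) has dimensions [L^2 M].

Left side: [L^2 M T^-2]
Right side: [L^4 M^2 T^-4]

The two sides have different dimensions, so the equation is NOT dimensionally consistent.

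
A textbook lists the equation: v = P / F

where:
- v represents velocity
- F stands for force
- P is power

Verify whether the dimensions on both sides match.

Yes

v (velocity) has dimensions [L T^-1].
F (force) has dimensions [L M T^-2].
P (power) has dimensions [L^2 M T^-3].

Left side: [L T^-1]
Right side: [L T^-1]

Both sides have the same dimensions, so the equation is dimensionally consistent.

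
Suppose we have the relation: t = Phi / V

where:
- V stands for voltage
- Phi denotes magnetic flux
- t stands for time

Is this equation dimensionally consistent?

Yes

V (voltage) has dimensions [I^-1 L^2 M T^-3].
Phi (magnetic flux) has dimensions [I^-1 L^2 M T^-2].
t (time) has dimensions [T].

Left side: [T]
Right side: [T]

Both sides have the same dimensions, so the equation is dimensionally consistent.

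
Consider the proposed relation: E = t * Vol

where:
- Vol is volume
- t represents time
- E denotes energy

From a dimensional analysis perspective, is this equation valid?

No

Vol (volume) has dimensions [L^3].
t (time) has dimensions [T].
E (energy) has dimensions [L^2 M T^-2].

Left side: [L^2 M T^-2]
Right side: [L^3 T]

The two sides have different dimensions, so the equation is NOT dimensionally consistent.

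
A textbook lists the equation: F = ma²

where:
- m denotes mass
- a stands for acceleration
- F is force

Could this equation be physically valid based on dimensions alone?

No

m (mass) has dimensions [M].
a (acceleration) has dimensions [L T^-2].
F (force) has dimensions [L M T^-2].

Left side: [L M T^-2]
Right side: [L^2 M T^-4]

The two sides have different dimensions, so the equation is NOT dimensionally consistent.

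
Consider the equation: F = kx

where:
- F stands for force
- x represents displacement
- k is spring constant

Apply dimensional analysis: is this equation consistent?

Yes

F (force) has dimensions [L M T^-2].
x (displacement) has dimensions [L].
k (spring constant) has dimensions [M T^-2].

Left side: [L M T^-2]
Right side: [L M T^-2]

Both sides have the same dimensions, so the equation is dimensionally consistent.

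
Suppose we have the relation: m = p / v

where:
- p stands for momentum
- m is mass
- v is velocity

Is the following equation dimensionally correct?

Yes

p (momentum) has dimensions [L M T^-1].
m (mass) has dimensions [M].
v (velocity) has dimensions [L T^-1].

Left side: [M]
Right side: [M]

Both sides have the same dimensions, so the equation is dimensionally consistent.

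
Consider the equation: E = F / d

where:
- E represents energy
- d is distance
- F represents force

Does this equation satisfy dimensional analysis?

No

E (energy) has dimensions [L^2 M T^-2].
d (distance) has dimensions [L].
F (force) has dimensions [L M T^-2].

Left side: [L^2 M T^-2]
Right side: [M T^-2]

The two sides have different dimensions, so the equation is NOT dimensionally consistent.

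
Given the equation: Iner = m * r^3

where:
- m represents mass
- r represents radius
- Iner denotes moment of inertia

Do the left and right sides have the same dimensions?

No

m (mass) has dimensions [M].
r (radius) has dimensions [L].
Iner (moment of inertia) has dimensions [L^2 M].

Left side: [L^2 M]
Right side: [L^3 M]

The two sides have different dimensions, so the equation is NOT dimensionally consistent.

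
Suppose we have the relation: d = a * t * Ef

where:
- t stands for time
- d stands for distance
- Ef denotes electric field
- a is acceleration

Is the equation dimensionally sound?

No

t (time) has dimensions [T].
d (distance) has dimensions [L].
Ef (electric field) has dimensions [I^-1 L M T^-3].
a (acceleration) has dimensions [L T^-2].

Left side: [L]
Right side: [I^-1 L^2 M T^-4]

The two sides have different dimensions, so the equation is NOT dimensionally consistent.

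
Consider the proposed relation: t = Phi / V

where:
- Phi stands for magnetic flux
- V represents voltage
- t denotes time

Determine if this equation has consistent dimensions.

Yes

Phi (magnetic flux) has dimensions [I^-1 L^2 M T^-2].
V (voltage) has dimensions [I^-1 L^2 M T^-3].
t (time) has dimensions [T].

Left side: [T]
Right side: [T]

Both sides have the same dimensions, so the equation is dimensionally consistent.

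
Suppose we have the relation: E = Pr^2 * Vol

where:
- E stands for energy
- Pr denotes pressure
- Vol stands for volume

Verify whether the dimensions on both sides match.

No

E (energy) has dimensions [L^2 M T^-2].
Pr (pressure) has dimensions [L^-1 M T^-2].
Vol (volume) has dimensions [L^3].

Left side: [L^2 M T^-2]
Right side: [L M^2 T^-4]

The two sides have different dimensions, so the equation is NOT dimensionally consistent.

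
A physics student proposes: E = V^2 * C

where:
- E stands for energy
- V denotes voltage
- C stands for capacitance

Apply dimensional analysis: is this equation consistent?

Yes

E (energy) has dimensions [L^2 M T^-2].
V (voltage) has dimensions [I^-1 L^2 M T^-3].
C (capacitance) has dimensions [I^2 L^-2 M^-1 T^4].

Left side: [L^2 M T^-2]
Right side: [L^2 M T^-2]

Both sides have the same dimensions, so the equation is dimensionally consistent.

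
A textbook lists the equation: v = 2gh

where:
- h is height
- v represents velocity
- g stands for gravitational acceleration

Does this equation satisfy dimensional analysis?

No

h (height) has dimensions [L].
v (velocity) has dimensions [L T^-1].
g (gravitational acceleration) has dimensions [L T^-2].

Left side: [L T^-1]
Right side: [L^2 T^-2]

The two sides have different dimensions, so the equation is NOT dimensionally consistent.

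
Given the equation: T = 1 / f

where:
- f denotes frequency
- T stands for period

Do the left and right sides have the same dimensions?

Yes

f (frequency) has dimensions [T^-1].
T (period) has dimensions [T].

Left side: [T]
Right side: [T]

Both sides have the same dimensions, so the equation is dimensionally consistent.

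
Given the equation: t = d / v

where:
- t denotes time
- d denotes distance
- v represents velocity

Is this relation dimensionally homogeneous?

Yes

t (time) has dimensions [T].
d (distance) has dimensions [L].
v (velocity) has dimensions [L T^-1].

Left side: [T]
Right side: [T]

Both sides have the same dimensions, so the equation is dimensionally consistent.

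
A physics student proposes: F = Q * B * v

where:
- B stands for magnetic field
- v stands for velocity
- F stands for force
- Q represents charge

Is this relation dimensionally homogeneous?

Yes

B (magnetic field) has dimensions [I^-1 M T^-2].
v (velocity) has dimensions [L T^-1].
F (force) has dimensions [L M T^-2].
Q (charge) has dimensions [I T].

Left side: [L M T^-2]
Right side: [L M T^-2]

Both sides have the same dimensions, so the equation is dimensionally consistent.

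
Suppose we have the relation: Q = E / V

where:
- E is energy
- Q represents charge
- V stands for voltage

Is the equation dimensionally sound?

Yes

E (energy) has dimensions [L^2 M T^-2].
Q (charge) has dimensions [I T].
V (voltage) has dimensions [I^-1 L^2 M T^-3].

Left side: [I T]
Right side: [I T]

Both sides have the same dimensions, so the equation is dimensionally consistent.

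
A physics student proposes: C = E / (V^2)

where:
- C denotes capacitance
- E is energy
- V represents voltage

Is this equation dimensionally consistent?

Yes

C (capacitance) has dimensions [I^2 L^-2 M^-1 T^4].
E (energy) has dimensions [L^2 M T^-2].
V (voltage) has dimensions [I^-1 L^2 M T^-3].

Left side: [I^2 L^-2 M^-1 T^4]
Right side: [I^2 L^-2 M^-1 T^4]

Both sides have the same dimensions, so the equation is dimensionally consistent.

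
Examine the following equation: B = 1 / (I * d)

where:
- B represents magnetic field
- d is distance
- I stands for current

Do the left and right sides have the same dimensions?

No

B (magnetic field) has dimensions [I^-1 M T^-2].
d (distance) has dimensions [L].
I (current) has dimensions [I].

Left side: [I^-1 M T^-2]
Right side: [I^-1 L^-1]

The two sides have different dimensions, so the equation is NOT dimensionally consistent.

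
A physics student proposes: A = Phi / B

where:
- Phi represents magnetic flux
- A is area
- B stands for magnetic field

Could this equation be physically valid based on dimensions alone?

Yes

Phi (magnetic flux) has dimensions [I^-1 L^2 M T^-2].
A (area) has dimensions [L^2].
B (magnetic field) has dimensions [I^-1 M T^-2].

Left side: [L^2]
Right side: [L^2]

Both sides have the same dimensions, so the equation is dimensionally consistent.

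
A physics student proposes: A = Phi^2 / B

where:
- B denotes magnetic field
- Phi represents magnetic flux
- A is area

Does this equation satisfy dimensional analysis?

No

B (magnetic field) has dimensions [I^-1 M T^-2].
Phi (magnetic flux) has dimensions [I^-1 L^2 M T^-2].
A (area) has dimensions [L^2].

Left side: [L^2]
Right side: [I^-1 L^4 M T^-2]

The two sides have different dimensions, so the equation is NOT dimensionally consistent.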